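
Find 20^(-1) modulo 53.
8

Using Extended Euclidean Algorithm:
gcd(20, 53) = 1
Bezout coefficients: 20 × 8 + 53 × -3 = 1
So 20 × 8 ≡ 1 (mod 53)
The inverse is 8 mod 53 = 8
Verification: 20 × 8 = 160 = 3 × 53 + 1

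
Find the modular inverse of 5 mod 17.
5^(-1) ≡ 7 (mod 17). Verification: 5 × 7 = 35 ≡ 1 (mod 17)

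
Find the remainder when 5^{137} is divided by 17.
By Fermat: 5^{16} ≡ 1 (mod 17). 137 = 8×16 + 9. So 5^{137} ≡ 5^{9} ≡ 12 (mod 17)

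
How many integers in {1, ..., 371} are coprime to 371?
312

Prime factorization: 371 = 7 × 53
Using the formula φ(n) = n × Π(1 - 1/p) for each prime factor p:
φ(371) = 371 × (1 - 1/7) × (1 - 1/53)
φ(371) = 312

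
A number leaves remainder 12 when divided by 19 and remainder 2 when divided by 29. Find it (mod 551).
M = 19 × 29 = 551. M₁ = 29, y₁ ≡ 2 (mod 19). M₂ = 19, y₂ ≡ 26 (mod 29). r = 12×29×2 + 2×19×26 ≡ 31 (mod 551)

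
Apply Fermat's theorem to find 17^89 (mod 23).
By Fermat: 17^{22} ≡ 1 (mod 23). 89 = 4×22 + 1. So 17^{89} ≡ 17^{1} ≡ 17 (mod 23)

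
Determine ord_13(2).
Powers of 2 mod 13: 2^1≡2, 2^2≡4, 2^3≡8, 2^4≡3, 2^5≡6, 2^6≡12, 2^7≡11, 2^8≡9, 2^9≡5, 2^10≡10, 2^11≡7, 2^12≡1. Order = 12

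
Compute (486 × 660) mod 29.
20

(486 × 660) = 320760
320760 mod 29 = 20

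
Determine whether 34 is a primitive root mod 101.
p - 1 = 100 has prime divisors 2, 5. Check 34^(100/q) mod 101 for each: 34^(100/2) = 34^50 ≡ 100, 34^(100/5) = 34^20 ≡ 95 (mod 101). None of these is 1, so 34 has order 100 = φ(101), so it is a primitive root mod 101.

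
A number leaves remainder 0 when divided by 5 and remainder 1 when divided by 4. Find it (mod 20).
M = 5 × 4 = 20. M₁ = 4, y₁ ≡ 4 (mod 5). M₂ = 5, y₂ ≡ 1 (mod 4). m = 0×4×4 + 1×5×1 ≡ 5 (mod 20)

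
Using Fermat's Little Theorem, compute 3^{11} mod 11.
3

By Fermat's Little Theorem, a^(p-1) ≡ 1 (mod p) for prime p and gcd(a, p) = 1
Here p = 11, so 3^10 ≡ 1 (mod 11)
We can reduce the exponent: 11 mod 10 = 1
So 3^11 ≡ 3^1 (mod 11)
Computing: 3^1 mod 11 = 3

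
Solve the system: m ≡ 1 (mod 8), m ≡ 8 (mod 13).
M = 8 × 13 = 104. M₁ = 13, y₁ ≡ 5 (mod 8). M₂ = 8, y₂ ≡ 5 (mod 13). m = 1×13×5 + 8×8×5 ≡ 73 (mod 104)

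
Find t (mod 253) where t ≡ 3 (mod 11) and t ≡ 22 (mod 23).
M = 11 × 23 = 253. M₁ = 23, y₁ ≡ 1 (mod 11). M₂ = 11, y₂ ≡ 21 (mod 23). t = 3×23×1 + 22×11×21 ≡ 91 (mod 253)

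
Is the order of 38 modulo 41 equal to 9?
No, the actual order is 8, not 9.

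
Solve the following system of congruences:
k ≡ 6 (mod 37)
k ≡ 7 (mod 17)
228

Using the Chinese Remainder Theorem:
M = product of moduli = 629
For equation 1: M_1 = 17, 17 ≡ 17 (mod 37), inverse of 17 mod 37 is 24 (check: 17 × 24 = 408 ≡ 1 (mod 37))
For equation 2: M_2 = 37, 37 ≡ 3 (mod 17), inverse of 37 mod 17 is 6 (check: 3 × 6 = 18 ≡ 1 (mod 17))
Combine: k ≡ Σ r_i×M_i×(M_i⁻¹ mod m_i) = 6×17×24 + 7×37×6 = 2448 + 1554 = 4002
4002 mod 629 = 228
k ≡ 228 (mod 629)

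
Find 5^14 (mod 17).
Using repeated squaring. 14 = 8 + 4 + 2 (binary 1110). Repeated squaring mod 17: 5^1 ≡ 5; 5^2 ≡ 5² = 25 ≡ 8; 5^4 ≡ 8² = 64 ≡ 13; 5^8 ≡ 13² = 169 ≡ 16. Multiply: 5^14 = 5^8 × 5^4 × 5^2 ≡ 16 × 13 × 8 (mod 17): 16 × 13 = 208 ≡ 4; 4 × 8 = 32 ≡ 15. So 5^14 ≡ 15 (mod 17).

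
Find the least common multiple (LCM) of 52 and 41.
2132

First find GCD(52, 41) using the Euclidean algorithm:
52 = 1 × 41 + 11
41 = 3 × 11 + 8
11 = 1 × 8 + 3
8 = 2 × 3 + 2
3 = 1 × 2 + 1
2 = 2 × 1 + 0
GCD(52, 41) = 1

LCM formula: LCM(a, b) = (a × b) / GCD(a, b)
LCM(52, 41) = (52 × 41) / 1
LCM(52, 41) = 2132 / 1
LCM(52, 41) = 2132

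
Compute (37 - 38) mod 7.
6

(37 - 38) = -1
-1 mod 7 = 6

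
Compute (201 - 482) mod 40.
39

(201 - 482) = -281
-281 mod 40 = 39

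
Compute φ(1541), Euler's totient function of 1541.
1452

Prime factorization: 1541 = 23 × 67
Using the formula φ(n) = n × Π(1 - 1/p) for each prime factor p:
φ(1541) = 1541 × (1 - 1/23) × (1 - 1/67)
φ(1541) = 1452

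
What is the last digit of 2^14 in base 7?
Using Fermat: 2^{6} ≡ 1 (mod 7). 14 ≡ 2 (mod 6). So 2^{14} ≡ 2^{2} ≡ 4 (mod 7)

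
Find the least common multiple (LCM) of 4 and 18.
36

First find GCD(4, 18) using the Euclidean algorithm:
4 = 0 × 18 + 4
18 = 4 × 4 + 2
4 = 2 × 2 + 0
GCD(4, 18) = 2

LCM formula: LCM(a, b) = (a × b) / GCD(a, b)
LCM(4, 18) = (4 × 18) / 2
LCM(4, 18) = 72 / 2
LCM(4, 18) = 36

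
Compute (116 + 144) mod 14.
8

(116 + 144) = 260
260 mod 14 = 8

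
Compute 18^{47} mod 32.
0

Using successive squaring:
Binary expansion of 47: 101111
Powers of 18 mod 32 (each is the square of the previous):
  18^1 ≡ 18 (mod 32)
  18^2 ≡ 18² = 324 ≡ 4 (mod 32)
  18^4 ≡ 4² = 16 ≡ 16 (mod 32)
  18^8 ≡ 16² = 256 ≡ 0 (mod 32)
  18^16 ≡ 0² = 0 ≡ 0 (mod 32)
  18^32 ≡ 0² = 0 ≡ 0 (mod 32)
47 = 32 + 8 + 4 + 2 + 1, so 18^47 = 18^32 × 18^8 × 18^4 × 18^2 × 18^1 ≡ 0 × 0 × 16 × 4 × 18 (mod 32)
Multiplying step by step:
  0 × 0 = 0 ≡ 0 (mod 32)
  0 × 16 = 0 ≡ 0 (mod 32)
  0 × 4 = 0 ≡ 0 (mod 32)
  0 × 18 = 0 ≡ 0 (mod 32)
Result: 18^47 ≡ 0 (mod 32)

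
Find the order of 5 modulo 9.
Powers of 5 mod 9: 5^1≡5, 5^2≡7, 5^3≡8, 5^4≡4, 5^5≡2, 5^6≡1. Order = 6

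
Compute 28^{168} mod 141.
64

Using successive squaring:
Binary expansion of 168: 10101000
Powers of 28 mod 141 (each is the square of the previous):
  28^1 ≡ 28 (mod 141)
  28^2 ≡ 28² = 784 ≡ 79 (mod 141)
  28^4 ≡ 79² = 6241 ≡ 37 (mod 141)
  28^8 ≡ 37² = 1369 ≡ 100 (mod 141)
  28^16 ≡ 100² = 10000 ≡ 130 (mod 141)
  28^32 ≡ 130² = 16900 ≡ 121 (mod 141)
  28^64 ≡ 121² = 14641 ≡ 118 (mod 141)
  28^128 ≡ 118² = 13924 ≡ 106 (mod 141)
168 = 128 + 32 + 8, so 28^168 = 28^128 × 28^32 × 28^8 ≡ 106 × 121 × 100 (mod 141)
Multiplying step by step:
  106 × 121 = 12826 ≡ 136 (mod 141)
  136 × 100 = 13600 ≡ 64 (mod 141)
Result: 28^168 ≡ 64 (mod 141)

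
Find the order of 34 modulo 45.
Powers of 34 mod 45: 34^1≡34, 34^2≡31, 34^3≡19, 34^4≡16, 34^5≡4, 34^6≡1. Order = 6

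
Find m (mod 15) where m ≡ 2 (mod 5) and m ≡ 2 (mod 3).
M = 5 × 3 = 15. M₁ = 3, y₁ ≡ 2 (mod 5). M₂ = 5, y₂ ≡ 2 (mod 3). m = 2×3×2 + 2×5×2 ≡ 2 (mod 15)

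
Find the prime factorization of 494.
2 × 13 × 19

Divide by primes starting from smallest:
494 ÷ 2 = 247
247 ÷ 13 = 19
19 ÷ 19 = 1

494 = 2 × 13 × 19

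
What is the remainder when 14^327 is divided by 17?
Using Fermat: 14^{16} ≡ 1 (mod 17). 327 ≡ 7 (mod 16). So 14^{327} ≡ 14^{7} ≡ 6 (mod 17)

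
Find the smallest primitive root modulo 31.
p - 1 = 30 has prime divisors 2, 3, 5. h is a primitive root mod 31 iff h^(30/q) ≢ 1 (mod 31) for each such q.
h = 2: 2^15 ≡ 1, 2^10 ≡ 1, 2^6 ≡ 2 (mod 31); 2^15 ≡ 1, so not a primitive root.
h = 3: 3^15 ≡ 30, 3^10 ≡ 25, 3^6 ≡ 16 (mod 31); none is 1, so 3 has order 30 and is a primitive root.
The smallest primitive root mod 31 is g = 3.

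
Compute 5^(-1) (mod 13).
5^(-1) ≡ 8 (mod 13). Verification: 5 × 8 = 40 ≡ 1 (mod 13)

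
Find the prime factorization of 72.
2^3 × 3^2

Divide by primes starting from smallest:
72 ÷ 2 = 36
36 ÷ 2 = 18
18 ÷ 2 = 9
9 ÷ 3 = 3
3 ÷ 3 = 1

72 = 2^3 × 3^2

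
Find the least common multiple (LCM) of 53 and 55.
2915

First find GCD(53, 55) using the Euclidean algorithm:
53 = 0 × 55 + 53
55 = 1 × 53 + 2
53 = 26 × 2 + 1
2 = 2 × 1 + 0
GCD(53, 55) = 1

LCM formula: LCM(a, b) = (a × b) / GCD(a, b)
LCM(53, 55) = (53 × 55) / 1
LCM(53, 55) = 2915 / 1
LCM(53, 55) = 2915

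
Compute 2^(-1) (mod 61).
2^(-1) ≡ 31 (mod 61). Verification: 2 × 31 = 62 ≡ 1 (mod 61)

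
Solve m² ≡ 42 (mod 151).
The square roots of 42 mod 151 are 58 and 93. Verify: 58² = 3364 ≡ 42 (mod 151)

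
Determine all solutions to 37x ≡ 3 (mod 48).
39

Since gcd(37, 48) = 1 divides 3, a solution exists.
Multiply both sides by the inverse of 37 mod 48:
  37^(-1) mod 48 = 13
  x ≡ 13 × 3 ≡ 39 ≡ 39 (mod 48)
Verification: 37 × 39 = 1443 = 30 × 48 + 3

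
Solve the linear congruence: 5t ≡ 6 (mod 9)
3

Since gcd(5, 9) = 1 divides 6, a solution exists.
Multiply both sides by the inverse of 5 mod 9:
  5^(-1) mod 9 = 2
  x ≡ 2 × 6 ≡ 12 ≡ 3 (mod 9)
Verification: 5 × 3 = 15 = 1 × 9 + 6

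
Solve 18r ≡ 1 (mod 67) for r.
18^(-1) ≡ 41 (mod 67). Verification: 18 × 41 = 738 ≡ 1 (mod 67)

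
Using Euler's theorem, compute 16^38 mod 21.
By Euler: 16^{12} ≡ 1 (mod 21) since gcd(16, 21) = 1. 38 = 3×12 + 2. So 16^{38} ≡ 16^{2} ≡ 4 (mod 21)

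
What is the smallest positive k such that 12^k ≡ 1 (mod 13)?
Powers of 12 mod 13: 12^1≡12, 12^2≡1. Order = 2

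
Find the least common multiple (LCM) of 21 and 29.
609

First find GCD(21, 29) using the Euclidean algorithm:
21 = 0 × 29 + 21
29 = 1 × 21 + 8
21 = 2 × 8 + 5
8 = 1 × 5 + 3
5 = 1 × 3 + 2
3 = 1 × 2 + 1
2 = 2 × 1 + 0
GCD(21, 29) = 1

LCM formula: LCM(a, b) = (a × b) / GCD(a, b)
LCM(21, 29) = (21 × 29) / 1
LCM(21, 29) = 609 / 1
LCM(21, 29) = 609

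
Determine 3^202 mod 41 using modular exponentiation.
Using Fermat: 3^{40} ≡ 1 (mod 41). 202 ≡ 2 (mod 40). So 3^{202} ≡ 3^{2} ≡ 9 (mod 41)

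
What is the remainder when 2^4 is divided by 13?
4 = 4 (binary 100). Repeated squaring mod 13: 2^1 ≡ 2; 2^2 ≡ 2² = 4 ≡ 4; 2^4 ≡ 4² = 16 ≡ 3. So 2^4 ≡ 3 (mod 13).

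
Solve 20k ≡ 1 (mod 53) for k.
8

Using Extended Euclidean Algorithm:
gcd(20, 53) = 1
Bezout coefficients: 20 × 8 + 53 × -3 = 1
So 20 × 8 ≡ 1 (mod 53)
The inverse is 8 mod 53 = 8
Verification: 20 × 8 = 160 = 3 × 53 + 1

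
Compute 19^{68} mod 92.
85

Using successive squaring:
Binary expansion of 68: 1000100
Powers of 19 mod 92 (each is the square of the previous):
  19^1 ≡ 19 (mod 92)
  19^2 ≡ 19² = 361 ≡ 85 (mod 92)
  19^4 ≡ 85² = 7225 ≡ 49 (mod 92)
  19^8 ≡ 49² = 2401 ≡ 9 (mod 92)
  19^16 ≡ 9² = 81 ≡ 81 (mod 92)
  19^32 ≡ 81² = 6561 ≡ 29 (mod 92)
  19^64 ≡ 29² = 841 ≡ 13 (mod 92)
68 = 64 + 4, so 19^68 = 19^64 × 19^4 ≡ 13 × 49 (mod 92)
Multiplying step by step:
  13 × 49 = 637 ≡ 85 (mod 92)
Result: 19^68 ≡ 85 (mod 92)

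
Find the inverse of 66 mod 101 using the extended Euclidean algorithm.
Extended GCD: 66(-26) + 101(17) = 1. So 66^(-1) ≡ 75 ≡ 75 (mod 101). Verify: 66 × 75 = 4950 ≡ 1 (mod 101)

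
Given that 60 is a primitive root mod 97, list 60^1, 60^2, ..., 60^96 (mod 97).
g^1, g^2, ..., g^{96} mod 97: {60, 11, 78, 24, 82, 70, 29, 91, 28, 31, 17, 50, 90, 65, 20, 36, 26, 8, 92, 88, 42, 95, 74, 75, 38, 49, 30, 54, 39, 12, 41, 35, 63, 94, 14, 64, 57, 25, 45, 81, 10, 18, 13, 4, 46, 44, 21, 96, 37, 86, 19, 73, 15, 27, 68, 6, 69, 66, 80, 47, 7, 32, 77, 61, 71, 89, 5, 9, 55, 2, 23, 22, 59, 48, 67, 43, 58, 85, 56, 62, 34, 3, 83, 33, 40, 72, 52, 16, 87, 79, 84, 93, 51, 53, 76, 1}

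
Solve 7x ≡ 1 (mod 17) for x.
7^(-1) ≡ 5 (mod 17). Verification: 7 × 5 = 35 ≡ 1 (mod 17)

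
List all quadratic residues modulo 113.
QRs mod 113: {1, 2, 4, 7, 8, 9, 11, 13, 14, 15, 16, 18, 22, 25, 26, 28, 30, 31, 32, 36, 41, 44, 49, 50, 51, 52, 53, 56, 57, 60, 61, 62, 63, 64, 69, 72, 77, 81, 82, 83, 85, 87, 88, 91, 95, 97, 98, 99, 100, 102, 104, 105, 106, 109, 111, 112}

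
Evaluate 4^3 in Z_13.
3 = 2 + 1 (binary 11). Repeated squaring mod 13: 4^1 ≡ 4; 4^2 ≡ 4² = 16 ≡ 3. Multiply: 4^3 = 4^2 × 4^1 ≡ 3 × 4 (mod 13): 3 × 4 = 12 ≡ 12. So 4^3 ≡ 12 (mod 13).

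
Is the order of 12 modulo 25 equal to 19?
No, the actual order is 20, not 19.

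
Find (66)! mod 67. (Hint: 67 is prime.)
By Wilson's theorem, (66)! ≡ -1 ≡ 66 (mod 67)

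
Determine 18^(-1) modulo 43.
18^(-1) ≡ 12 (mod 43). Verification: 18 × 12 = 216 ≡ 1 (mod 43)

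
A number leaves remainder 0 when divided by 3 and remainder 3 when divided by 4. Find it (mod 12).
M = 3 × 4 = 12. M₁ = 4, y₁ ≡ 1 (mod 3). M₂ = 3, y₂ ≡ 3 (mod 4). t = 0×4×1 + 3×3×3 ≡ 3 (mod 12)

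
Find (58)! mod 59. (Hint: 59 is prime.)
By Wilson's theorem, (58)! ≡ -1 ≡ 58 (mod 59)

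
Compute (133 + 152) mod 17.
13

(133 + 152) = 285
285 mod 17 = 13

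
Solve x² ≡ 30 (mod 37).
The square roots of 30 mod 37 are 17 and 20. Verify: 17² = 289 ≡ 30 (mod 37)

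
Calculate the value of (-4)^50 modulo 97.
Using repeated squaring. (-4) ≡ 93 (mod 97). 50 = 32 + 16 + 2 (binary 110010). Repeated squaring mod 97: 93^1 ≡ 93; 93^2 ≡ 93² = 8649 ≡ 16; 93^4 ≡ 16² = 256 ≡ 62; 93^8 ≡ 62² = 3844 ≡ 61; 93^16 ≡ 61² = 3721 ≡ 35; 93^32 ≡ 35² = 1225 ≡ 61. Multiply: (-4)^50 ≡ 93^32 × 93^16 × 93^2 ≡ 61 × 35 × 16 (mod 97): 61 × 35 = 2135 ≡ 1; 1 × 16 = 16 ≡ 16. So (-4)^50 ≡ 16 (mod 97).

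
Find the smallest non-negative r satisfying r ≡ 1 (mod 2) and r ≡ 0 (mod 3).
M = 2 × 3 = 6. M₁ = 3, y₁ ≡ 1 (mod 2). M₂ = 2, y₂ ≡ 2 (mod 3). r = 1×3×1 + 0×2×2 ≡ 3 (mod 6)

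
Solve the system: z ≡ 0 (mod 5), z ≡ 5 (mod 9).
M = 5 × 9 = 45. M₁ = 9, y₁ ≡ 4 (mod 5). M₂ = 5, y₂ ≡ 2 (mod 9). z = 0×9×4 + 5×5×2 ≡ 5 (mod 45)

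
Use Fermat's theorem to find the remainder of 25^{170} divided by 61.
13

By Fermat's Little Theorem, a^(p-1) ≡ 1 (mod p) for prime p and gcd(a, p) = 1
Here p = 61, so 25^60 ≡ 1 (mod 61)
We can reduce the exponent: 170 mod 60 = 50
So 25^170 ≡ 25^50 (mod 61)
Computing: 25^50 mod 61 = 13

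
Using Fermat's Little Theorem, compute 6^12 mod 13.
By Fermat's Little Theorem, 6^{12} ≡ 1 (mod 13) since 13 is prime and gcd(6, 13) = 1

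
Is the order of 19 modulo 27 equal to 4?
No, the actual order is 3, not 4.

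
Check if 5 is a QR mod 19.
By Euler's criterion: 5^{9} ≡ 1 (mod 19). Since this equals 1, 5 is a QR.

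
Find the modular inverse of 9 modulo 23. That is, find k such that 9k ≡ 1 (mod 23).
18

Using Extended Euclidean Algorithm:
gcd(9, 23) = 1
Bezout coefficients: 9 × -5 + 23 × 2 = 1
So 9 × -5 ≡ 1 (mod 23)
The inverse is -5 mod 23 = 18
Verification: 9 × 18 = 162 = 7 × 23 + 1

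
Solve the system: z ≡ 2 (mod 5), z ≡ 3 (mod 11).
M = 5 × 11 = 55. M₁ = 11, y₁ ≡ 1 (mod 5). M₂ = 5, y₂ ≡ 9 (mod 11). z = 2×11×1 + 3×5×9 ≡ 47 (mod 55)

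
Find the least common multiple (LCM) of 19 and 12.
228

First find GCD(19, 12) using the Euclidean algorithm:
19 = 1 × 12 + 7
12 = 1 × 7 + 5
7 = 1 × 5 + 2
5 = 2 × 2 + 1
2 = 2 × 1 + 0
GCD(19, 12) = 1

LCM formula: LCM(a, b) = (a × b) / GCD(a, b)
LCM(19, 12) = (19 × 12) / 1
LCM(19, 12) = 228 / 1
LCM(19, 12) = 228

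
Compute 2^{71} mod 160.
128

Using successive squaring:
Binary expansion of 71: 1000111
Powers of 2 mod 160 (each is the square of the previous):
  2^1 ≡ 2 (mod 160)
  2^2 ≡ 2² = 4 ≡ 4 (mod 160)
  2^4 ≡ 4² = 16 ≡ 16 (mod 160)
  2^8 ≡ 16² = 256 ≡ 96 (mod 160)
  2^16 ≡ 96² = 9216 ≡ 96 (mod 160)
  2^32 ≡ 96² = 9216 ≡ 96 (mod 160)
  2^64 ≡ 96² = 9216 ≡ 96 (mod 160)
71 = 64 + 4 + 2 + 1, so 2^71 = 2^64 × 2^4 × 2^2 × 2^1 ≡ 96 × 16 × 4 × 2 (mod 160)
Multiplying step by step:
  96 × 16 = 1536 ≡ 96 (mod 160)
  96 × 4 = 384 ≡ 64 (mod 160)
  64 × 2 = 128 ≡ 128 (mod 160)
Result: 2^71 ≡ 128 (mod 160)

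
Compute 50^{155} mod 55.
10

Using successive squaring:
Binary expansion of 155: 10011011
Powers of 50 mod 55 (each is the square of the previous):
  50^1 ≡ 50 (mod 55)
  50^2 ≡ 50² = 2500 ≡ 25 (mod 55)
  50^4 ≡ 25² = 625 ≡ 20 (mod 55)
  50^8 ≡ 20² = 400 ≡ 15 (mod 55)
  50^16 ≡ 15² = 225 ≡ 5 (mod 55)
  50^32 ≡ 5² = 25 ≡ 25 (mod 55)
  50^64 ≡ 25² = 625 ≡ 20 (mod 55)
  50^128 ≡ 20² = 400 ≡ 15 (mod 55)
155 = 128 + 16 + 8 + 2 + 1, so 50^155 = 50^128 × 50^16 × 50^8 × 50^2 × 50^1 ≡ 15 × 5 × 15 × 25 × 50 (mod 55)
Multiplying step by step:
  15 × 5 = 75 ≡ 20 (mod 55)
  20 × 15 = 300 ≡ 25 (mod 55)
  25 × 25 = 625 ≡ 20 (mod 55)
  20 × 50 = 1000 ≡ 10 (mod 55)
Result: 50^155 ≡ 10 (mod 55)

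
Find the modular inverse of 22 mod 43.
22^(-1) ≡ 2 (mod 43). Verification: 22 × 2 = 44 ≡ 1 (mod 43)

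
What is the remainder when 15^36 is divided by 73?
Using repeated squaring. 36 = 32 + 4 (binary 100100). Repeated squaring mod 73: 15^1 ≡ 15; 15^2 ≡ 15² = 225 ≡ 6; 15^4 ≡ 6² = 36 ≡ 36; 15^8 ≡ 36² = 1296 ≡ 55; 15^16 ≡ 55² = 3025 ≡ 32; 15^32 ≡ 32² = 1024 ≡ 2. Multiply: 15^36 = 15^32 × 15^4 ≡ 2 × 36 (mod 73): 2 × 36 = 72 ≡ 72. So 15^36 ≡ 72 (mod 73).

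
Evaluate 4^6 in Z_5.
6 = 4 + 2 (binary 110). Repeated squaring mod 5: 4^1 ≡ 4; 4^2 ≡ 4² = 16 ≡ 1; 4^4 ≡ 1² = 1 ≡ 1. Multiply: 4^6 = 4^4 × 4^2 ≡ 1 × 1 (mod 5): 1 × 1 = 1 ≡ 1. So 4^6 ≡ 1 (mod 5).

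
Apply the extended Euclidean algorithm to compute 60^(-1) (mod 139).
Extended GCD: 60(-44) + 139(19) = 1. So 60^(-1) ≡ 95 ≡ 95 (mod 139). Verify: 60 × 95 = 5700 ≡ 1 (mod 139)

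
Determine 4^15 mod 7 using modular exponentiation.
Using Fermat: 4^{6} ≡ 1 (mod 7). 15 ≡ 3 (mod 6). So 4^{15} ≡ 4^{3} ≡ 1 (mod 7)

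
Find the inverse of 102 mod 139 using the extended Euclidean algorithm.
Extended GCD: 102(15) + 139(-11) = 1. So 102^(-1) ≡ 15 ≡ 15 (mod 139). Verify: 102 × 15 = 1530 ≡ 1 (mod 139)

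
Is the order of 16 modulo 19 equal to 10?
No, the actual order is 9, not 10.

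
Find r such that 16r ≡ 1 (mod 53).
16^(-1) ≡ 10 (mod 53). Verification: 16 × 10 = 160 ≡ 1 (mod 53)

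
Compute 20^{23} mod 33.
14

Using successive squaring:
Binary expansion of 23: 10111
Powers of 20 mod 33 (each is the square of the previous):
  20^1 ≡ 20 (mod 33)
  20^2 ≡ 20² = 400 ≡ 4 (mod 33)
  20^4 ≡ 4² = 16 ≡ 16 (mod 33)
  20^8 ≡ 16² = 256 ≡ 25 (mod 33)
  20^16 ≡ 25² = 625 ≡ 31 (mod 33)
23 = 16 + 4 + 2 + 1, so 20^23 = 20^16 × 20^4 × 20^2 × 20^1 ≡ 31 × 16 × 4 × 20 (mod 33)
Multiplying step by step:
  31 × 16 = 496 ≡ 1 (mod 33)
  1 × 4 = 4 ≡ 4 (mod 33)
  4 × 20 = 80 ≡ 14 (mod 33)
Result: 20^23 ≡ 14 (mod 33)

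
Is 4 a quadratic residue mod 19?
By Euler's criterion: 4^{9} ≡ 1 (mod 19). Since this equals 1, 4 is a QR.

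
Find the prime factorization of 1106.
2 × 7 × 79

Divide by primes starting from smallest:
1106 ÷ 2 = 553
553 ÷ 7 = 79
79 ÷ 79 = 1

1106 = 2 × 7 × 79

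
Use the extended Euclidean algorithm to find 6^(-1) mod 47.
Extended GCD: 6(8) + 47(-1) = 1. So 6^(-1) ≡ 8 ≡ 8 (mod 47). Verify: 6 × 8 = 48 ≡ 1 (mod 47)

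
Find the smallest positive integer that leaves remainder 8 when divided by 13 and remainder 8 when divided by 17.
M = 13 × 17 = 221. M₁ = 17, y₁ ≡ 10 (mod 13). M₂ = 13, y₂ ≡ 4 (mod 17). y = 8×17×10 + 8×13×4 ≡ 8 (mod 221). The smallest positive such number is 8.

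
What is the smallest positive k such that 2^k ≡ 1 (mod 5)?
Powers of 2 mod 5: 2^1≡2, 2^2≡4, 2^3≡3, 2^4≡1. Order = 4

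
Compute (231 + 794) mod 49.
45

(231 + 794) = 1025
1025 mod 49 = 45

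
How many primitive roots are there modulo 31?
8

The number of primitive roots modulo p is φ(p-1) = φ(30)
φ(30) = 8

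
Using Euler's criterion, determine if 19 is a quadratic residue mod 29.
By Euler's criterion: 19^{14} ≡ 28 (mod 29). Since this equals -1 (≡ 28), 19 is not a QR.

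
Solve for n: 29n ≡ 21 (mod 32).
25

Since gcd(29, 32) = 1 divides 21, a solution exists.
Multiply both sides by the inverse of 29 mod 32:
  29^(-1) mod 32 = 21
  x ≡ 21 × 21 ≡ 441 ≡ 25 (mod 32)
Verification: 29 × 25 = 725 = 22 × 32 + 21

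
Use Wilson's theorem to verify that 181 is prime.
(180)! mod 181 = 180. Since this equals -1 (mod 181), Wilson confirms 181 is prime.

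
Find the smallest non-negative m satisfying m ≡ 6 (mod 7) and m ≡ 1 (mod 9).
M = 7 × 9 = 63. M₁ = 9, y₁ ≡ 4 (mod 7). M₂ = 7, y₂ ≡ 4 (mod 9). m = 6×9×4 + 1×7×4 ≡ 55 (mod 63)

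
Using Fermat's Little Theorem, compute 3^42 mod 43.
By Fermat's Little Theorem, 3^{42} ≡ 1 (mod 43) since 43 is prime and gcd(3, 43) = 1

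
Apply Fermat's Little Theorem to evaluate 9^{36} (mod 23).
16

By Fermat's Little Theorem, a^(p-1) ≡ 1 (mod p) for prime p and gcd(a, p) = 1
Here p = 23, so 9^22 ≡ 1 (mod 23)
We can reduce the exponent: 36 mod 22 = 14
So 9^36 ≡ 9^14 (mod 23)
Computing: 9^14 mod 23 = 16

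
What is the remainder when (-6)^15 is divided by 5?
Using Fermat: (-6)^{4} ≡ 1 (mod 5). 15 ≡ 3 (mod 4). So (-6)^{15} ≡ (-6)^{3} ≡ 4 (mod 5)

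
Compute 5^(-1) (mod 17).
5^(-1) ≡ 7 (mod 17). Verification: 5 × 7 = 35 ≡ 1 (mod 17)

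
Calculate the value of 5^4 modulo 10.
4 = 4 (binary 100). Repeated squaring mod 10: 5^1 ≡ 5; 5^2 ≡ 5² = 25 ≡ 5; 5^4 ≡ 5² = 25 ≡ 5. So 5^4 ≡ 5 (mod 10).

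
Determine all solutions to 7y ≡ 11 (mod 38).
7

Since gcd(7, 38) = 1 divides 11, a solution exists.
Multiply both sides by the inverse of 7 mod 38:
  7^(-1) mod 38 = 11
  x ≡ 11 × 11 ≡ 121 ≡ 7 (mod 38)
Verification: 7 × 7 = 49 = 1 × 38 + 11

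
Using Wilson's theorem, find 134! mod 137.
(136)! = (134)! × (135) × (136) ≡ -1 (mod 137). So (134)! ≡ -1 × [(136)(135)]^(-1) ≡ 68 (mod 137)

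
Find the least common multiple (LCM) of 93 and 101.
9393

First find GCD(93, 101) using the Euclidean algorithm:
93 = 0 × 101 + 93
101 = 1 × 93 + 8
93 = 11 × 8 + 5
8 = 1 × 5 + 3
5 = 1 × 3 + 2
3 = 1 × 2 + 1
2 = 2 × 1 + 0
GCD(93, 101) = 1

LCM formula: LCM(a, b) = (a × b) / GCD(a, b)
LCM(93, 101) = (93 × 101) / 1
LCM(93, 101) = 9393 / 1
LCM(93, 101) = 9393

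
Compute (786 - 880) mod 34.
8

(786 - 880) = -94
-94 mod 34 = 8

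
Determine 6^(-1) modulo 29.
6^(-1) ≡ 5 (mod 29). Verification: 6 × 5 = 30 ≡ 1 (mod 29)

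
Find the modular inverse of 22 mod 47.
22^(-1) ≡ 15 (mod 47). Verification: 22 × 15 = 330 ≡ 1 (mod 47)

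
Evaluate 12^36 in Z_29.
Using Fermat: 12^{28} ≡ 1 (mod 29). 36 ≡ 8 (mod 28). So 12^{36} ≡ 12^{8} ≡ 1 (mod 29)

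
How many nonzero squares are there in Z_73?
For prime 73, there are (p-1)/2 = (73-1)/2 = 36 quadratic residues (excluding 0).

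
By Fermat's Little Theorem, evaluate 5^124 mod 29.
By Fermat: 5^{28} ≡ 1 (mod 29). 124 = 4×28 + 12. So 5^{124} ≡ 5^{12} ≡ 7 (mod 29)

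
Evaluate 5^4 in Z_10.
4 = 4 (binary 100). Repeated squaring mod 10: 5^1 ≡ 5; 5^2 ≡ 5² = 25 ≡ 5; 5^4 ≡ 5² = 25 ≡ 5. So 5^4 ≡ 5 (mod 10).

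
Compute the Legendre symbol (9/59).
(9/59) = 9^{29} mod 59 = 1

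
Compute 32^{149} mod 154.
142

Using successive squaring:
Binary expansion of 149: 10010101
Powers of 32 mod 154 (each is the square of the previous):
  32^1 ≡ 32 (mod 154)
  32^2 ≡ 32² = 1024 ≡ 100 (mod 154)
  32^4 ≡ 100² = 10000 ≡ 144 (mod 154)
  32^8 ≡ 144² = 20736 ≡ 100 (mod 154)
  32^16 ≡ 100² = 10000 ≡ 144 (mod 154)
  32^32 ≡ 144² = 20736 ≡ 100 (mod 154)
  32^64 ≡ 100² = 10000 ≡ 144 (mod 154)
  32^128 ≡ 144² = 20736 ≡ 100 (mod 154)
149 = 128 + 16 + 4 + 1, so 32^149 = 32^128 × 32^16 × 32^4 × 32^1 ≡ 100 × 144 × 144 × 32 (mod 154)
Multiplying step by step:
  100 × 144 = 14400 ≡ 78 (mod 154)
  78 × 144 = 11232 ≡ 144 (mod 154)
  144 × 32 = 4608 ≡ 142 (mod 154)
Result: 32^149 ≡ 142 (mod 154)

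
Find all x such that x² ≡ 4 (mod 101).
The square roots of 4 mod 101 are 99 and 2. Verify: 99² = 9801 ≡ 4 (mod 101)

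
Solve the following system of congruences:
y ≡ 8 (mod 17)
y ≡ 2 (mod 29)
263

Using the Chinese Remainder Theorem:
M = product of moduli = 493
For equation 1: M_1 = 29, 29 ≡ 12 (mod 17), inverse of 29 mod 17 is 10 (check: 12 × 10 = 120 ≡ 1 (mod 17))
For equation 2: M_2 = 17, 17 ≡ 17 (mod 29), inverse of 17 mod 29 is 12 (check: 17 × 12 = 204 ≡ 1 (mod 29))
Combine: y ≡ Σ r_i×M_i×(M_i⁻¹ mod m_i) = 8×29×10 + 2×17×12 = 2320 + 408 = 2728
2728 mod 493 = 263
y ≡ 263 (mod 493)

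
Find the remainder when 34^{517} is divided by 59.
By Fermat: 34^{58} ≡ 1 (mod 59). 517 = 8×58 + 53. So 34^{517} ≡ 34^{53} ≡ 44 (mod 59)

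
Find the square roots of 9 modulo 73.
The square roots of 9 mod 73 are 3 and 70. Verify: 3² = 9 ≡ 9 (mod 73)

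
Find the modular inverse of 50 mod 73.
50^(-1) ≡ 19 (mod 73). Verification: 50 × 19 = 950 ≡ 1 (mod 73)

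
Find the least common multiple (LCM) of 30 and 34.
510

First find GCD(30, 34) using the Euclidean algorithm:
30 = 0 × 34 + 30
34 = 1 × 30 + 4
30 = 7 × 4 + 2
4 = 2 × 2 + 0
GCD(30, 34) = 2

LCM formula: LCM(a, b) = (a × b) / GCD(a, b)
LCM(30, 34) = (30 × 34) / 2
LCM(30, 34) = 1020 / 2
LCM(30, 34) = 510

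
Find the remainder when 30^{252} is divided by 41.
By Fermat: 30^{40} ≡ 1 (mod 41). 252 = 6×40 + 12. So 30^{252} ≡ 30^{12} ≡ 23 (mod 41)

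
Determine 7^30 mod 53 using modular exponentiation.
Using repeated squaring. 30 = 16 + 8 + 4 + 2 (binary 11110). Repeated squaring mod 53: 7^1 ≡ 7; 7^2 ≡ 7² = 49 ≡ 49; 7^4 ≡ 49² = 2401 ≡ 16; 7^8 ≡ 16² = 256 ≡ 44; 7^16 ≡ 44² = 1936 ≡ 28. Multiply: 7^30 = 7^16 × 7^8 × 7^4 × 7^2 ≡ 28 × 44 × 16 × 49 (mod 53): 28 × 44 = 1232 ≡ 13; 13 × 16 = 208 ≡ 49; 49 × 49 = 2401 ≡ 16. So 7^30 ≡ 16 (mod 53).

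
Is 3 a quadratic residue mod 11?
By Euler's criterion: 3^{5} ≡ 1 (mod 11). Since this equals 1, 3 is a QR.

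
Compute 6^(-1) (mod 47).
8

Using Extended Euclidean Algorithm:
gcd(6, 47) = 1
Bezout coefficients: 6 × 8 + 47 × -1 = 1
So 6 × 8 ≡ 1 (mod 47)
The inverse is 8 mod 47 = 8
Verification: 6 × 8 = 48 = 1 × 47 + 1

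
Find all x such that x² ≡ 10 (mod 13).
The square roots of 10 mod 13 are 7 and 6. Verify: 7² = 49 ≡ 10 (mod 13)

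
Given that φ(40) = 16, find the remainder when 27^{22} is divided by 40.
By Euler: 27^{16} ≡ 1 (mod 40) since gcd(27, 40) = 1. 22 = 1×16 + 6. So 27^{22} ≡ 27^{6} ≡ 9 (mod 40)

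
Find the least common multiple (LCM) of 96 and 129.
4128

First find GCD(96, 129) using the Euclidean algorithm:
96 = 0 × 129 + 96
129 = 1 × 96 + 33
96 = 2 × 33 + 30
33 = 1 × 30 + 3
30 = 10 × 3 + 0
GCD(96, 129) = 3

LCM formula: LCM(a, b) = (a × b) / GCD(a, b)
LCM(96, 129) = (96 × 129) / 3
LCM(96, 129) = 12384 / 3
LCM(96, 129) = 4128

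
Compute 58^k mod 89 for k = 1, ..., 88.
g^1, g^2, ..., g^{88} mod 89: {58, 71, 24, 57, 13, 42, 33, 45, 29, 80, 12, 73, 51, 21, 61, 67, 59, 40, 6, 81, 70, 55, 75, 78, 74, 20, 3, 85, 35, 72, 82, 39, 37, 10, 46, 87, 62, 36, 41, 64, 63, 5, 23, 88, 31, 18, 65, 32, 76, 47, 56, 44, 60, 9, 77, 16, 38, 68, 28, 22, 30, 49, 83, 8, 19, 34, 14, 11, 15, 69, 86, 4, 54, 17, 7, 50, 52, 79, 43, 2, 27, 53, 48, 25, 26, 84, 66, 1}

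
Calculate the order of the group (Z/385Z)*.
240

Prime factorization: 385 = 5 × 7 × 11
Using the formula φ(n) = n × Π(1 - 1/p) for each prime factor p:
φ(385) = 385 × (1 - 1/5) × (1 - 1/7) × (1 - 1/11)
φ(385) = 240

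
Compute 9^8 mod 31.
8 = 8 (binary 1000). Repeated squaring mod 31: 9^1 ≡ 9; 9^2 ≡ 9² = 81 ≡ 19; 9^4 ≡ 19² = 361 ≡ 20; 9^8 ≡ 20² = 400 ≡ 28. So 9^8 ≡ 28 (mod 31).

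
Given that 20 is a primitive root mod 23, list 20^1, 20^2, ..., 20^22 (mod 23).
g^1, g^2, ..., g^{22} mod 23: {20, 9, 19, 12, 10, 16, 21, 6, 5, 8, 22, 3, 14, 4, 11, 13, 7, 2, 17, 18, 15, 1}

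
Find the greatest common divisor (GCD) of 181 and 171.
1

Using the Euclidean algorithm:
181 = 1 × 171 + 10
171 = 17 × 10 + 1
10 = 10 × 1 + 0

GCD(181, 171) = 1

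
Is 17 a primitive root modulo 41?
p - 1 = 40 has prime divisors 2, 5. Check 17^(40/q) mod 41 for each: 17^(40/2) = 17^20 ≡ 40, 17^(40/5) = 17^8 ≡ 16 (mod 41). None of these is 1, so 17 has order 40 = φ(41), so it is a primitive root mod 41.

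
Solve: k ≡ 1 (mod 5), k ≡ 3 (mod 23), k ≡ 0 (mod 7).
M = 5 × 23 × 7 = 805. M₁ = 161, y₁ ≡ 1 (mod 5). M₂ = 35, y₂ ≡ 2 (mod 23). M₃ = 115, y₃ ≡ 5 (mod 7). k = 1×161×1 + 3×35×2 + 0×115×5 ≡ 371 (mod 805)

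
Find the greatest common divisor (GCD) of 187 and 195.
1

Using the Euclidean algorithm:
187 = 0 × 195 + 187
195 = 1 × 187 + 8
187 = 23 × 8 + 3
8 = 2 × 3 + 2
3 = 1 × 2 + 1
2 = 2 × 1 + 0

GCD(187, 195) = 1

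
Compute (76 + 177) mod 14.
1

(76 + 177) = 253
253 mod 14 = 1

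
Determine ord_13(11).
Powers of 11 mod 13: 11^1≡11, 11^2≡4, 11^3≡5, 11^4≡3, 11^5≡7, 11^6≡12, 11^7≡2, 11^8≡9, 11^9≡8, 11^10≡10, 11^11≡6, 11^12≡1. Order = 12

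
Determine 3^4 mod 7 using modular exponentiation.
4 = 4 (binary 100). Repeated squaring mod 7: 3^1 ≡ 3; 3^2 ≡ 3² = 9 ≡ 2; 3^4 ≡ 2² = 4 ≡ 4. So 3^4 ≡ 4 (mod 7).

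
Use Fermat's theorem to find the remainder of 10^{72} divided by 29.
16

By Fermat's Little Theorem, a^(p-1) ≡ 1 (mod p) for prime p and gcd(a, p) = 1
Here p = 29, so 10^28 ≡ 1 (mod 29)
We can reduce the exponent: 72 mod 28 = 16
So 10^72 ≡ 10^16 (mod 29)
Computing: 10^16 mod 29 = 16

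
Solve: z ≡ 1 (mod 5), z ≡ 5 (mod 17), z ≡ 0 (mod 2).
M = 5 × 17 × 2 = 170. M₁ = 34, y₁ ≡ 4 (mod 5). M₂ = 10, y₂ ≡ 12 (mod 17). M₃ = 85, y₃ ≡ 1 (mod 2). z = 1×34×4 + 5×10×12 + 0×85×1 ≡ 56 (mod 170)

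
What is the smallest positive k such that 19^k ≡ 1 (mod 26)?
Powers of 19 mod 26: 19^1≡19, 19^2≡23, 19^3≡21, 19^4≡9, 19^5≡15, 19^6≡25, 19^7≡7, 19^8≡3, 19^9≡5, 19^10≡17, 19^11≡11, 19^12≡1. Order = 12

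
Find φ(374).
160

Prime factorization: 374 = 2 × 11 × 17
Using the formula φ(n) = n × Π(1 - 1/p) for each prime factor p:
φ(374) = 374 × (1 - 1/2) × (1 - 1/11) × (1 - 1/17)
φ(374) = 160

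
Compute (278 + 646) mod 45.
24

(278 + 646) = 924
924 mod 45 = 24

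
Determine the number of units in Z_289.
272

Prime factorization: 289 = 17^2
Using the formula φ(n) = n × Π(1 - 1/p) for each prime factor p:
φ(289) = 289 × (1 - 1/17)
φ(289) = 272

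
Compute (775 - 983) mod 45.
17

(775 - 983) = -208
-208 mod 45 = 17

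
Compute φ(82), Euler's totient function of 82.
40

Prime factorization: 82 = 2 × 41
Using the formula φ(n) = n × Π(1 - 1/p) for each prime factor p:
φ(82) = 82 × (1 - 1/2) × (1 - 1/41)
φ(82) = 40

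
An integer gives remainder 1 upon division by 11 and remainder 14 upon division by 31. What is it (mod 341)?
M = 11 × 31 = 341. M₁ = 31, y₁ ≡ 5 (mod 11). M₂ = 11, y₂ ≡ 17 (mod 31). z = 1×31×5 + 14×11×17 ≡ 45 (mod 341). The smallest positive such number is 45.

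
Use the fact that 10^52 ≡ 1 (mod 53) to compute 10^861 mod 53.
By Fermat: 10^{52} ≡ 1 (mod 53). 861 ≡ 29 (mod 52). So 10^{861} ≡ 10^{29} ≡ 46 (mod 53)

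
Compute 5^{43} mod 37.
18

Using successive squaring:
Binary expansion of 43: 101011
Powers of 5 mod 37 (each is the square of the previous):
  5^1 ≡ 5 (mod 37)
  5^2 ≡ 5² = 25 ≡ 25 (mod 37)
  5^4 ≡ 25² = 625 ≡ 33 (mod 37)
  5^8 ≡ 33² = 1089 ≡ 16 (mod 37)
  5^16 ≡ 16² = 256 ≡ 34 (mod 37)
  5^32 ≡ 34² = 1156 ≡ 9 (mod 37)
43 = 32 + 8 + 2 + 1, so 5^43 = 5^32 × 5^8 × 5^2 × 5^1 ≡ 9 × 16 × 25 × 5 (mod 37)
Multiplying step by step:
  9 × 16 = 144 ≡ 33 (mod 37)
  33 × 25 = 825 ≡ 11 (mod 37)
  11 × 5 = 55 ≡ 18 (mod 37)
Result: 5^43 ≡ 18 (mod 37)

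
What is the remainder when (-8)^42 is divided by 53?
Using repeated squaring. (-8) ≡ 45 (mod 53). 42 = 32 + 8 + 2 (binary 101010). Repeated squaring mod 53: 45^1 ≡ 45; 45^2 ≡ 45² = 2025 ≡ 11; 45^4 ≡ 11² = 121 ≡ 15; 45^8 ≡ 15² = 225 ≡ 13; 45^16 ≡ 13² = 169 ≡ 10; 45^32 ≡ 10² = 100 ≡ 47. Multiply: (-8)^42 ≡ 45^32 × 45^8 × 45^2 ≡ 47 × 13 × 11 (mod 53): 47 × 13 = 611 ≡ 28; 28 × 11 = 308 ≡ 43. So (-8)^42 ≡ 43 (mod 53).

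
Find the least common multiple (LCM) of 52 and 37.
1924

First find GCD(52, 37) using the Euclidean algorithm:
52 = 1 × 37 + 15
37 = 2 × 15 + 7
15 = 2 × 7 + 1
7 = 7 × 1 + 0
GCD(52, 37) = 1

LCM formula: LCM(a, b) = (a × b) / GCD(a, b)
LCM(52, 37) = (52 × 37) / 1
LCM(52, 37) = 1924 / 1
LCM(52, 37) = 1924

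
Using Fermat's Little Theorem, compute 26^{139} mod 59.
41

By Fermat's Little Theorem, a^(p-1) ≡ 1 (mod p) for prime p and gcd(a, p) = 1
Here p = 59, so 26^58 ≡ 1 (mod 59)
We can reduce the exponent: 139 mod 58 = 23
So 26^139 ≡ 26^23 (mod 59)
Computing: 26^23 mod 59 = 41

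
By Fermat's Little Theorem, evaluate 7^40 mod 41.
By Fermat's Little Theorem, 7^{40} ≡ 1 (mod 41) since 41 is prime and gcd(7, 41) = 1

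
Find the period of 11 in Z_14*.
Powers of 11 mod 14: 11^1≡11, 11^2≡9, 11^3≡1. Order = 3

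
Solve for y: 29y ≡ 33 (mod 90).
57

Since gcd(29, 90) = 1 divides 33, a solution exists.
Multiply both sides by the inverse of 29 mod 90:
  29^(-1) mod 90 = 59
  x ≡ 59 × 33 ≡ 1947 ≡ 57 (mod 90)
Verification: 29 × 57 = 1653 = 18 × 90 + 33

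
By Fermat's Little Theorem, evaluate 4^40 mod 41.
By Fermat's Little Theorem, 4^{40} ≡ 1 (mod 41) since 41 is prime and gcd(4, 41) = 1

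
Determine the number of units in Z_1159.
1080

Prime factorization: 1159 = 19 × 61
Using the formula φ(n) = n × Π(1 - 1/p) for each prime factor p:
φ(1159) = 1159 × (1 - 1/19) × (1 - 1/61)
φ(1159) = 1080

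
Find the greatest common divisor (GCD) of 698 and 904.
2

Using the Euclidean algorithm:
698 = 0 × 904 + 698
904 = 1 × 698 + 206
698 = 3 × 206 + 80
206 = 2 × 80 + 46
80 = 1 × 46 + 34
46 = 1 × 34 + 12
34 = 2 × 12 + 10
12 = 1 × 10 + 2
10 = 5 × 2 + 0

GCD(698, 904) = 2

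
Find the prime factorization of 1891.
31 × 61

Divide by primes starting from smallest:
1891 ÷ 31 = 61
61 ÷ 61 = 1

1891 = 31 × 61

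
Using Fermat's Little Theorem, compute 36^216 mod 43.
By Fermat: 36^{42} ≡ 1 (mod 43). 216 = 5×42 + 6. So 36^{216} ≡ 36^{6} ≡ 1 (mod 43)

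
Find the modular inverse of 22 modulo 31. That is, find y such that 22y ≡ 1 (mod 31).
24

Using Extended Euclidean Algorithm:
gcd(22, 31) = 1
Bezout coefficients: 22 × -7 + 31 × 5 = 1
So 22 × -7 ≡ 1 (mod 31)
The inverse is -7 mod 31 = 24
Verification: 22 × 24 = 528 = 17 × 31 + 1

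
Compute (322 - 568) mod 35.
34

(322 - 568) = -246
-246 mod 35 = 34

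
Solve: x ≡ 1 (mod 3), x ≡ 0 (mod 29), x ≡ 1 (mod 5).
M = 3 × 29 × 5 = 435. M₁ = 145, y₁ ≡ 1 (mod 3). M₂ = 15, y₂ ≡ 2 (mod 29). M₃ = 87, y₃ ≡ 3 (mod 5). x = 1×145×1 + 0×15×2 + 1×87×3 ≡ 406 (mod 435)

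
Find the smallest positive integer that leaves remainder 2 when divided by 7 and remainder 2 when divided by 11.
M = 7 × 11 = 77. M₁ = 11, y₁ ≡ 2 (mod 7). M₂ = 7, y₂ ≡ 8 (mod 11). y = 2×11×2 + 2×7×8 ≡ 2 (mod 77). The smallest positive such number is 2.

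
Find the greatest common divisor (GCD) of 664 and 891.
1

Using the Euclidean algorithm:
664 = 0 × 891 + 664
891 = 1 × 664 + 227
664 = 2 × 227 + 210
227 = 1 × 210 + 17
210 = 12 × 17 + 6
17 = 2 × 6 + 5
6 = 1 × 5 + 1
5 = 5 × 1 + 0

GCD(664, 891) = 1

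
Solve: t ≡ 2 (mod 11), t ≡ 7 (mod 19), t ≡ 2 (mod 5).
M = 11 × 19 × 5 = 1045. M₁ = 95, y₁ ≡ 8 (mod 11). M₂ = 55, y₂ ≡ 9 (mod 19). M₃ = 209, y₃ ≡ 4 (mod 5). t = 2×95×8 + 7×55×9 + 2×209×4 ≡ 387 (mod 1045)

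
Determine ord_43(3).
Powers of 3 mod 43: 3^1≡3, 3^2≡9, 3^3≡27, 3^4≡38, 3^5≡28, 3^6≡41, 3^7≡37, 3^8≡25, 3^9≡32, 3^10≡10, 3^11≡30, 3^12≡4, 3^13≡12, 3^14≡36, 3^15≡22, 3^16≡23, 3^17≡26, 3^18≡35, 3^19≡19, 3^20≡14, 3^21≡42, 3^22≡40, 3^23≡34, 3^24≡16, 3^25≡5, 3^26≡15, 3^27≡2, 3^28≡6, 3^29≡18, 3^30≡11, 3^31≡33, 3^32≡13, 3^33≡39, 3^34≡31, 3^35≡7, 3^36≡21, 3^37≡20, 3^38≡17, 3^39≡8, 3^40≡24, 3^41≡29, 3^42≡1. Order = 42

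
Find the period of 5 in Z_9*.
Powers of 5 mod 9: 5^1≡5, 5^2≡7, 5^3≡8, 5^4≡4, 5^5≡2, 5^6≡1. Order = 6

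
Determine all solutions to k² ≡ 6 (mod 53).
The square roots of 6 mod 53 are 18 and 35. Verify: 18² = 324 ≡ 6 (mod 53)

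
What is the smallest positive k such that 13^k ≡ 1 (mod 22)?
Powers of 13 mod 22: 13^1≡13, 13^2≡15, 13^3≡19, 13^4≡5, 13^5≡21, 13^6≡9, 13^7≡7, 13^8≡3, 13^9≡17, 13^10≡1. Order = 10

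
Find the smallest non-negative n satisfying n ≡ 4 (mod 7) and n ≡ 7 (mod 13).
M = 7 × 13 = 91. M₁ = 13, y₁ ≡ 6 (mod 7). M₂ = 7, y₂ ≡ 2 (mod 13). n = 4×13×6 + 7×7×2 ≡ 46 (mod 91)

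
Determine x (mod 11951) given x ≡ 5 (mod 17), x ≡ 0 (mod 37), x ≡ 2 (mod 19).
11174

Using the Chinese Remainder Theorem:
M = product of moduli = 11951
For equation 1: M_1 = 703, 703 ≡ 6 (mod 17), inverse of 703 mod 17 is 3 (check: 6 × 3 = 18 ≡ 1 (mod 17))
For equation 2: M_2 = 323, 323 ≡ 27 (mod 37), inverse of 323 mod 37 is 11 (check: 27 × 11 = 297 ≡ 1 (mod 37))
For equation 3: M_3 = 629, 629 ≡ 2 (mod 19), inverse of 629 mod 19 is 10 (check: 2 × 10 = 20 ≡ 1 (mod 19))
Combine: x ≡ Σ r_i×M_i×(M_i⁻¹ mod m_i) = 5×703×3 + 0×323×11 + 2×629×10 = 10545 + 0 + 12580 = 23125
23125 mod 11951 = 11174
x ≡ 11174 (mod 11951)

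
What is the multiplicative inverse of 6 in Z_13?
6^(-1) ≡ 11 (mod 13). Verification: 6 × 11 = 66 ≡ 1 (mod 13)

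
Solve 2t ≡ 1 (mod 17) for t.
9

Using Extended Euclidean Algorithm:
gcd(2, 17) = 1
Bezout coefficients: 2 × -8 + 17 × 1 = 1
So 2 × -8 ≡ 1 (mod 17)
The inverse is -8 mod 17 = 9
Verification: 2 × 9 = 18 = 1 × 17 + 1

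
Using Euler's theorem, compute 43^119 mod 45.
By Euler: 43^{24} ≡ 1 (mod 45) since gcd(43, 45) = 1. 119 = 4×24 + 23. So 43^{119} ≡ 43^{23} ≡ 22 (mod 45)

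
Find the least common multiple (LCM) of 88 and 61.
5368

First find GCD(88, 61) using the Euclidean algorithm:
88 = 1 × 61 + 27
61 = 2 × 27 + 7
27 = 3 × 7 + 6
7 = 1 × 6 + 1
6 = 6 × 1 + 0
GCD(88, 61) = 1

LCM formula: LCM(a, b) = (a × b) / GCD(a, b)
LCM(88, 61) = (88 × 61) / 1
LCM(88, 61) = 5368 / 1
LCM(88, 61) = 5368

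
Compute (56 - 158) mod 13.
2

(56 - 158) = -102
-102 mod 13 = 2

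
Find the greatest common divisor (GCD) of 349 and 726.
1

Using the Euclidean algorithm:
349 = 0 × 726 + 349
726 = 2 × 349 + 28
349 = 12 × 28 + 13
28 = 2 × 13 + 2
13 = 6 × 2 + 1
2 = 2 × 1 + 0

GCD(349, 726) = 1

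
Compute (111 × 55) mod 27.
3

(111 × 55) = 6105
6105 mod 27 = 3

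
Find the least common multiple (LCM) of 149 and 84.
12516

First find GCD(149, 84) using the Euclidean algorithm:
149 = 1 × 84 + 65
84 = 1 × 65 + 19
65 = 3 × 19 + 8
19 = 2 × 8 + 3
8 = 2 × 3 + 2
3 = 1 × 2 + 1
2 = 2 × 1 + 0
GCD(149, 84) = 1

LCM formula: LCM(a, b) = (a × b) / GCD(a, b)
LCM(149, 84) = (149 × 84) / 1
LCM(149, 84) = 12516 / 1
LCM(149, 84) = 12516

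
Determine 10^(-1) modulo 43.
10^(-1) ≡ 13 (mod 43). Verification: 10 × 13 = 130 ≡ 1 (mod 43)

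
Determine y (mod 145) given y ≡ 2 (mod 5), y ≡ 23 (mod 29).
52

Using the Chinese Remainder Theorem:
M = product of moduli = 145
For equation 1: M_1 = 29, 29 ≡ 4 (mod 5), inverse of 29 mod 5 is 4 (check: 4 × 4 = 16 ≡ 1 (mod 5))
For equation 2: M_2 = 5, 5 ≡ 5 (mod 29), inverse of 5 mod 29 is 6 (check: 5 × 6 = 30 ≡ 1 (mod 29))
Combine: y ≡ Σ r_i×M_i×(M_i⁻¹ mod m_i) = 2×29×4 + 23×5×6 = 232 + 690 = 922
922 mod 145 = 52
y ≡ 52 (mod 145)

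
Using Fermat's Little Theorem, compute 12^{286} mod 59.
35

By Fermat's Little Theorem, a^(p-1) ≡ 1 (mod p) for prime p and gcd(a, p) = 1
Here p = 59, so 12^58 ≡ 1 (mod 59)
We can reduce the exponent: 286 mod 58 = 54
So 12^286 ≡ 12^54 (mod 59)
Computing: 12^54 mod 59 = 35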